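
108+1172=1280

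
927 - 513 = 414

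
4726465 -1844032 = 2882433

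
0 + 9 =9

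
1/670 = 1/670 = 0.00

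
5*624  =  3120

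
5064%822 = 132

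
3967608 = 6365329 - 2397721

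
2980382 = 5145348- 2164966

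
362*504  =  182448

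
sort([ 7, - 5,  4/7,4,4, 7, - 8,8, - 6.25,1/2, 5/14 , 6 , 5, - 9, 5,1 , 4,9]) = [ - 9 ,  -  8 , - 6.25, - 5, 5/14,1/2,4/7,1 , 4,4,4 , 5,5,6,7,7, 8,9]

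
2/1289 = 2/1289 = 0.00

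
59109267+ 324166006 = 383275273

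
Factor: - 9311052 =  - 2^2*3^1*769^1*1009^1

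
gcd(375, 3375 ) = 375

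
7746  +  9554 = 17300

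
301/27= 301/27 = 11.15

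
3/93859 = 3/93859 = 0.00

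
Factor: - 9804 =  - 2^2 * 3^1* 19^1*43^1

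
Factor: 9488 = 2^4* 593^1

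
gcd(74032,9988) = 4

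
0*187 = 0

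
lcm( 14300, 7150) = 14300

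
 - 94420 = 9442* (-10) 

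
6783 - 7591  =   - 808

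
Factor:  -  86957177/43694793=-3^( - 2)*29^( - 1 )*167413^( - 1) * 86957177^1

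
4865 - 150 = 4715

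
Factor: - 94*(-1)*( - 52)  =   - 2^3*13^1*47^1 = - 4888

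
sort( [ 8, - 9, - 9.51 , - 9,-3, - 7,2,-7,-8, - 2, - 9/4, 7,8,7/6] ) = [-9.51,-9, - 9,  -  8 , - 7, - 7, - 3, -9/4, - 2,7/6, 2,7,8, 8 ] 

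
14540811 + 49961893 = 64502704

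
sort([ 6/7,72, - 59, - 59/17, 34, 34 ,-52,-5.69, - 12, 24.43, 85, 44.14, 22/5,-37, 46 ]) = [ -59,-52, - 37, - 12,-5.69,-59/17 , 6/7 , 22/5, 24.43,  34, 34,44.14, 46, 72 , 85] 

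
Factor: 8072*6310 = 2^4 * 5^1 * 631^1*1009^1 = 50934320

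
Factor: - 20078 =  - 2^1*10039^1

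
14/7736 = 7/3868= 0.00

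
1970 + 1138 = 3108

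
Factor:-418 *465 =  - 2^1 * 3^1*5^1*11^1 * 19^1*31^1 = - 194370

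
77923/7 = 77923/7 = 11131.86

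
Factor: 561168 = 2^4*3^4*433^1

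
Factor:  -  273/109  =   - 3^1*7^1*13^1*109^( - 1) 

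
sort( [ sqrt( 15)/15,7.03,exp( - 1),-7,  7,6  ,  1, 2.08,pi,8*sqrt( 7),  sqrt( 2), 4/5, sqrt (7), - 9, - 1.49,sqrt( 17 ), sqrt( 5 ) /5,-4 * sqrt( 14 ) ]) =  [- 4*sqrt( 14 ), - 9,-7, - 1.49,  sqrt( 15)/15, exp ( - 1 ), sqrt( 5)/5,4/5, 1 , sqrt( 2),2.08, sqrt( 7),pi , sqrt( 17 ),6,7,  7.03,8 * sqrt( 7) ]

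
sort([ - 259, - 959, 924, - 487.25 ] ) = [ - 959,  -  487.25 , - 259,  924]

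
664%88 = 48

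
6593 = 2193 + 4400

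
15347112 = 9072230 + 6274882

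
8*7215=57720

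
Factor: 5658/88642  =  3/47 = 3^1*47^( - 1 ) 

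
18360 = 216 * 85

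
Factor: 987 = 3^1*7^1*47^1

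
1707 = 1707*1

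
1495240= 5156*290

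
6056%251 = 32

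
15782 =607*26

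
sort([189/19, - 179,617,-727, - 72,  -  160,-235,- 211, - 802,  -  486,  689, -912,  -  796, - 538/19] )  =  [ - 912,  -  802,-796, - 727, - 486, - 235, - 211,-179, - 160, -72,  -  538/19,189/19, 617, 689] 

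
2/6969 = 2/6969 = 0.00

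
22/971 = 22/971 = 0.02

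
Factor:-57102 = - 2^1* 3^1*31^1*307^1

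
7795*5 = 38975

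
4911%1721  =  1469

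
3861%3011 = 850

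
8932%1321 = 1006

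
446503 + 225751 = 672254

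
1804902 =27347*66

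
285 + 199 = 484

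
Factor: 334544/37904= 203/23 = 7^1 * 23^( - 1)*29^1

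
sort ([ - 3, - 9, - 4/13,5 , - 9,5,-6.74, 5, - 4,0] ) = [ - 9,-9, - 6.74, - 4,  -  3, - 4/13,0,5,5, 5]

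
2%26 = 2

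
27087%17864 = 9223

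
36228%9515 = 7683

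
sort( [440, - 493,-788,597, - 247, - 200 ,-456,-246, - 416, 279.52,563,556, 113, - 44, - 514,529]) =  [ -788, - 514, - 493, - 456, - 416,-247, - 246, - 200, - 44,113, 279.52, 440, 529 , 556,  563, 597 ]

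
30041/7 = 4291 + 4/7 = 4291.57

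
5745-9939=-4194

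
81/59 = 81/59  =  1.37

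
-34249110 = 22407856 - 56656966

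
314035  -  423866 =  - 109831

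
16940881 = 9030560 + 7910321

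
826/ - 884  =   - 1 + 29/442 = - 0.93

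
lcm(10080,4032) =20160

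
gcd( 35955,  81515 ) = 85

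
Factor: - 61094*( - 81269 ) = 2^1*11^1*181^1*449^1*2777^1 = 4965048286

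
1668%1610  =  58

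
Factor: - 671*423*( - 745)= 3^2* 5^1*11^1*47^1*61^1*  149^1= 211455585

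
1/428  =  1/428  =  0.00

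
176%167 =9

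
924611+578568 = 1503179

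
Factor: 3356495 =5^1*671299^1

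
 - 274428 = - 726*378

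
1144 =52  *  22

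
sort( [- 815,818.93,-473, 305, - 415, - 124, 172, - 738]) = [ - 815, - 738 , - 473, - 415,  -  124,172, 305,818.93] 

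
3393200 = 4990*680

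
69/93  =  23/31= 0.74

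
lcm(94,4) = 188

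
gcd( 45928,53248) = 8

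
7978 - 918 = 7060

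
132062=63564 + 68498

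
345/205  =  1+28/41 = 1.68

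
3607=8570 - 4963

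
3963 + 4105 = 8068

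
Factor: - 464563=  - 11^1*157^1*269^1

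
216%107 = 2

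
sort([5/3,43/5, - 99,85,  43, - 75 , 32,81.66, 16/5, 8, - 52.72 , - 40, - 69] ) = [-99, - 75,- 69, - 52.72, - 40, 5/3,  16/5,8, 43/5,32, 43,81.66, 85 ] 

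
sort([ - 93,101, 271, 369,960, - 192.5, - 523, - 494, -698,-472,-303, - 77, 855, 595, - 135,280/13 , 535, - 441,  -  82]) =[- 698, - 523, - 494, - 472,-441, - 303, - 192.5, - 135,  -  93, - 82,  -  77, 280/13,101, 271 , 369,535, 595, 855, 960]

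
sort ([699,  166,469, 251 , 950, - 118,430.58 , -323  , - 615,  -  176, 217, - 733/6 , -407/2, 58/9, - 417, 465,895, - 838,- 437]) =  [ - 838, - 615,-437, - 417, - 323 ,  -  407/2, - 176, - 733/6 , - 118 , 58/9,166 , 217 , 251,430.58,465, 469 , 699, 895,950]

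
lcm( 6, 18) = 18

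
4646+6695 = 11341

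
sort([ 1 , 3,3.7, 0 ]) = [ 0,  1,3,3.7 ] 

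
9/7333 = 9/7333 = 0.00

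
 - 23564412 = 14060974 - 37625386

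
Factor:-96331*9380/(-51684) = 225896195/12921=3^ ( - 1)*5^1 *7^1*59^( - 1 )  *67^1*73^( - 1 )*96331^1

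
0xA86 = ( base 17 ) 958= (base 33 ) 2FL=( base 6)20250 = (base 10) 2694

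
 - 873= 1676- 2549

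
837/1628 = 837/1628 = 0.51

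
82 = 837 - 755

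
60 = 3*20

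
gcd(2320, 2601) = 1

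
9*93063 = 837567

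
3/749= 3/749 = 0.00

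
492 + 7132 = 7624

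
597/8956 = 597/8956 = 0.07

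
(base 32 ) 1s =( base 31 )1t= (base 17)39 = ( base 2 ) 111100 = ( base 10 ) 60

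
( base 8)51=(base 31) 1a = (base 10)41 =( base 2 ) 101001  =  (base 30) 1B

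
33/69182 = 33/69182=0.00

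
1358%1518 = 1358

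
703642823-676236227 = 27406596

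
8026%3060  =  1906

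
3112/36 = 86 +4/9 = 86.44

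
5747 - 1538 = 4209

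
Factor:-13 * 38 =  - 494 = -2^1 * 13^1*19^1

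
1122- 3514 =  - 2392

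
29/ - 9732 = -1 + 9703/9732 =- 0.00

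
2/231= 2/231=   0.01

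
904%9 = 4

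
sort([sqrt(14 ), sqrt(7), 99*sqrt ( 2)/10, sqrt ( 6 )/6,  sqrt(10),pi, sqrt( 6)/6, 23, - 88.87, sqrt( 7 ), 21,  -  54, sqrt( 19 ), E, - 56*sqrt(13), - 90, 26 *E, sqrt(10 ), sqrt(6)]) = [ - 56*sqrt(13), - 90, - 88.87,-54 , sqrt(6 ) /6,sqrt( 6 ) /6, sqrt( 6 ), sqrt( 7 ), sqrt( 7), E, pi,sqrt ( 10 ), sqrt(10), sqrt( 14 ), sqrt( 19), 99*sqrt( 2) /10, 21, 23, 26*E]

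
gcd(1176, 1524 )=12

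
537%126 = 33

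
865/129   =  865/129  =  6.71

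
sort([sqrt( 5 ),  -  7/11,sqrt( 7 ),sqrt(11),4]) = [-7/11,sqrt( 5 ),sqrt( 7),  sqrt(11 ),  4 ]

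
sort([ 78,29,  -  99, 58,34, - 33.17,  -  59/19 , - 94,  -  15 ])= [ - 99, - 94, - 33.17, - 15, - 59/19, 29, 34 , 58,78 ]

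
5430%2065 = 1300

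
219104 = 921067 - 701963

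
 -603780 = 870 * ( - 694)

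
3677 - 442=3235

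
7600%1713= 748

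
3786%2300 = 1486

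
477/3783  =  159/1261  =  0.13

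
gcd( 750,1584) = 6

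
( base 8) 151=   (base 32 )39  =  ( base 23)4D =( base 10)105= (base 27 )3o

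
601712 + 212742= 814454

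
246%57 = 18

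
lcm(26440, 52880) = 52880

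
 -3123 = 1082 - 4205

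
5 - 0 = 5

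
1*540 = 540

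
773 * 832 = 643136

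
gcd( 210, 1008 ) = 42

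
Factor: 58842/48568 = 63/52 = 2^( - 2)*3^2*7^1*13^( - 1)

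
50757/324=156 + 71/108 = 156.66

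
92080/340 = 4604/17= 270.82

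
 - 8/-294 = 4/147 = 0.03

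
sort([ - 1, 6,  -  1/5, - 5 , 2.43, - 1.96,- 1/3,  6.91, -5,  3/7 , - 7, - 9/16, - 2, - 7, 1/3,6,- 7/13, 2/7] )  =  [ - 7,-7,-5, - 5, - 2, - 1.96, - 1, - 9/16, - 7/13, - 1/3, - 1/5,  2/7,  1/3, 3/7, 2.43,6, 6, 6.91] 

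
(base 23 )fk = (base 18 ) 125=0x16D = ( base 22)gd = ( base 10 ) 365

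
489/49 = 9+48/49 =9.98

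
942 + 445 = 1387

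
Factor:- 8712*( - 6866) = 59816592=2^4*3^2*11^2*3433^1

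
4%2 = 0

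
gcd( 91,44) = 1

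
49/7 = 7 = 7.00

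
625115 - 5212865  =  -4587750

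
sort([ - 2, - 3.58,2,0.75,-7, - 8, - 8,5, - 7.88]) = [-8, - 8, - 7.88,  -  7,  -  3.58,-2,0.75,2,  5]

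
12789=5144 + 7645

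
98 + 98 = 196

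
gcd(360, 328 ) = 8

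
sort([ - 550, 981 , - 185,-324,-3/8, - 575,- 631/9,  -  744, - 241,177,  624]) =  [  -  744, - 575,-550,-324, - 241,-185,-631/9,-3/8, 177,624,981]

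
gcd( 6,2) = 2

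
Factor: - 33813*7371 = -249235623  =  - 3^6*7^1 * 13^2 * 17^2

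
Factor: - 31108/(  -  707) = 2^2*11^1 = 44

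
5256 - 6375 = - 1119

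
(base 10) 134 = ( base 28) 4m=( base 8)206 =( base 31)4a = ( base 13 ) a4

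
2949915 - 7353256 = -4403341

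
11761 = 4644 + 7117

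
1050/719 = 1050/719 = 1.46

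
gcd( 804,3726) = 6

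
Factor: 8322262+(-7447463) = 874799 = 874799^1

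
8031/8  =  8031/8 = 1003.88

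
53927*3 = 161781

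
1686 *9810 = 16539660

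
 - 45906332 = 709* ( - 64748 ) 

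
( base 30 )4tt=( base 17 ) f9b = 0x1193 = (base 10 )4499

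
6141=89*69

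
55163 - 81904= - 26741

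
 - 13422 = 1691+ - 15113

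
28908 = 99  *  292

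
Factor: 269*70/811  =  18830/811 =2^1*5^1*7^1*269^1*811^(  -  1)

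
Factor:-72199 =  - 17^1 *31^1* 137^1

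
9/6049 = 9/6049 = 0.00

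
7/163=7/163 = 0.04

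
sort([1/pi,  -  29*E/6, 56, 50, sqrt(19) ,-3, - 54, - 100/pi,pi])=[-54, - 100/pi,-29 *E/6, - 3,1/pi, pi,sqrt( 19),50, 56]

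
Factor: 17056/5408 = 13^( - 1 )*41^1 =41/13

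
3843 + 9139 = 12982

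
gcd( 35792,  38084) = 4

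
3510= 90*39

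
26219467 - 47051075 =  - 20831608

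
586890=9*65210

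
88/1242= 44/621 = 0.07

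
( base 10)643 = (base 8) 1203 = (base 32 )K3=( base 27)nm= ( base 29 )m5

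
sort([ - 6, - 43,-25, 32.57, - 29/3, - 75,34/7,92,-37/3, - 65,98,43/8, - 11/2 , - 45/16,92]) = [-75, - 65,-43, - 25,-37/3, - 29/3, - 6, - 11/2, - 45/16,34/7, 43/8,32.57,92,92,98]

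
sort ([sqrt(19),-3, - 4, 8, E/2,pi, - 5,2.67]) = [ - 5, -4, - 3, E/2,2.67, pi, sqrt( 19 ),8 ]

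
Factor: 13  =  13^1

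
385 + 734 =1119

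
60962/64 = 952 + 17/32 = 952.53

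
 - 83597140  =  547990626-631587766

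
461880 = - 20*( - 23094)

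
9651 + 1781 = 11432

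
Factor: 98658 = 2^1 * 3^5*7^1*29^1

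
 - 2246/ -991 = 2 + 264/991 = 2.27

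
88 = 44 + 44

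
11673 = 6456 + 5217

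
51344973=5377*9549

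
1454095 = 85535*17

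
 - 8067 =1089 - 9156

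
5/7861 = 5/7861 =0.00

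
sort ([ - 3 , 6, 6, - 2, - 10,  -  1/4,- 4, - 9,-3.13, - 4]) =[ - 10,- 9,-4, - 4,-3.13,-3, - 2, - 1/4, 6 , 6]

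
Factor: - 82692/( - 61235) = 2^2*3^2* 5^( - 1)*37^(- 1)*331^( - 1)*2297^1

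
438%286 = 152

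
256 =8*32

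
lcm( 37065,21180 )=148260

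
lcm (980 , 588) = 2940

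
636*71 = 45156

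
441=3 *147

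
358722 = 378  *949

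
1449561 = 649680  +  799881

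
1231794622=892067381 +339727241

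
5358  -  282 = 5076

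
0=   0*794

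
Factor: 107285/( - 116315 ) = - 499/541 = - 499^1*541^( - 1)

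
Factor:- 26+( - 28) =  - 2^1*3^3 = -  54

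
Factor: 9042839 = 13^1*695603^1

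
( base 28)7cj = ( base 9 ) 8012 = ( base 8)13323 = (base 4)1123103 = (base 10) 5843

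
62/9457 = 62/9457 = 0.01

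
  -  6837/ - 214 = 6837/214  =  31.95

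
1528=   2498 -970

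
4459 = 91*49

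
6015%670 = 655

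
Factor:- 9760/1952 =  - 5^1 = - 5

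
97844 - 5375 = 92469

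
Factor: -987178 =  - 2^1  *  53^1 *67^1*139^1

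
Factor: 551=19^1*29^1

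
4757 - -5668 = 10425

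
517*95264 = 49251488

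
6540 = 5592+948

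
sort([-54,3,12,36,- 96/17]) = [ - 54, - 96/17,3,12,36] 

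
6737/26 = 6737/26 = 259.12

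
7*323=2261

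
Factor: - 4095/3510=-7/6 = - 2^(-1 )*3^( - 1)*7^1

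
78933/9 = 8770 + 1/3= 8770.33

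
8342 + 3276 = 11618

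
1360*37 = 50320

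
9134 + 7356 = 16490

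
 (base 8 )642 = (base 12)2aa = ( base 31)DF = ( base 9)514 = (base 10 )418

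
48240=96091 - 47851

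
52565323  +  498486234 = 551051557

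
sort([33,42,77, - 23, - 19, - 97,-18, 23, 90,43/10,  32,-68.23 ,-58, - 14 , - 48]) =[ - 97,-68.23, - 58, - 48, - 23,- 19,-18, - 14,43/10,  23 , 32,33, 42,77, 90]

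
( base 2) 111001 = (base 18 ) 33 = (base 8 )71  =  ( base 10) 57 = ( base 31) 1Q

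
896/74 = 12+4/37 = 12.11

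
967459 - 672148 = 295311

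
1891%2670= 1891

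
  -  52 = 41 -93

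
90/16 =5+ 5/8 = 5.62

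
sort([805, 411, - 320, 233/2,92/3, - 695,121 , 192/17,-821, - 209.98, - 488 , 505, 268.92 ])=[ - 821, - 695,  -  488,-320, - 209.98,  192/17,92/3, 233/2, 121,268.92, 411, 505,  805 ]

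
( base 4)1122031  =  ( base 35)4ox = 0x168d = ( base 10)5773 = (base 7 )22555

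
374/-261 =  - 374/261 = - 1.43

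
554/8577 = 554/8577 = 0.06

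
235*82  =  19270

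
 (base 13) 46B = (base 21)1F9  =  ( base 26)13B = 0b1011111101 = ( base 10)765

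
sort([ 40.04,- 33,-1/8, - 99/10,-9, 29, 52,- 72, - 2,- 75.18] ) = [-75.18, - 72,-33, - 99/10, - 9,-2 , - 1/8, 29,40.04,52]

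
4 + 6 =10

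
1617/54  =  29  +  17/18= 29.94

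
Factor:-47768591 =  - 13^1 * 37^1*47^1*2113^1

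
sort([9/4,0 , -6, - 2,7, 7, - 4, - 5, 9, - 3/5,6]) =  [ - 6, - 5 , - 4,-2,- 3/5,0,9/4,6, 7 , 7,  9]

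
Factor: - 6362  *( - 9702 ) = 2^2 * 3^2 * 7^2*11^1*3181^1 = 61724124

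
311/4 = 77  +  3/4 = 77.75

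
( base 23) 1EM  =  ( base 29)113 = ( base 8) 1551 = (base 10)873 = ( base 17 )306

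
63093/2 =31546 + 1/2 = 31546.50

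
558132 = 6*93022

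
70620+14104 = 84724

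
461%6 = 5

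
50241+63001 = 113242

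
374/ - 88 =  - 5  +  3/4 = -4.25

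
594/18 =33 = 33.00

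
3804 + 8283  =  12087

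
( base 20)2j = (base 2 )111011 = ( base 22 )2f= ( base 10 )59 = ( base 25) 29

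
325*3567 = 1159275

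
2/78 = 1/39 = 0.03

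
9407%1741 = 702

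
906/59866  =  453/29933 = 0.02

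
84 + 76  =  160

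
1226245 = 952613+273632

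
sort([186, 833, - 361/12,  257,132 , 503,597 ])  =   [ - 361/12, 132, 186, 257 , 503,597,833]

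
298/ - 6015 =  -1 + 5717/6015 = - 0.05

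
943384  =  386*2444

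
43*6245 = 268535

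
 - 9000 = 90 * ( - 100)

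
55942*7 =391594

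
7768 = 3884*2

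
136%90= 46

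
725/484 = 725/484  =  1.50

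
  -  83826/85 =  - 83826/85 = - 986.19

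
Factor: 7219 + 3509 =10728=2^3*3^2*149^1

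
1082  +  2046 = 3128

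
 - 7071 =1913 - 8984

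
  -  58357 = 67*( - 871 )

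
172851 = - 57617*(-3)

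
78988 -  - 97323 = 176311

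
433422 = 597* 726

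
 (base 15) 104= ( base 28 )85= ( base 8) 345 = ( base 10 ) 229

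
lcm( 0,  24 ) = 0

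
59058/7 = 59058/7 = 8436.86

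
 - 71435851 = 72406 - 71508257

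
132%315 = 132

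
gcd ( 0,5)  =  5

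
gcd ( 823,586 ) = 1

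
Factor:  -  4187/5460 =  - 2^ (-2)*3^(- 1) * 5^ (-1 )*7^( - 1)*13^( - 1)*53^1*79^1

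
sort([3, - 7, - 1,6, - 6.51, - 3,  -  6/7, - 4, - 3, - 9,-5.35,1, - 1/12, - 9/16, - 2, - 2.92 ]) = [-9, - 7, - 6.51, - 5.35,  -  4, - 3 ,-3, - 2.92 ,-2,-1, - 6/7, - 9/16, - 1/12, 1, 3, 6] 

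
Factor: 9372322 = 2^1*37^1*126653^1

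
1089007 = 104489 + 984518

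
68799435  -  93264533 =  - 24465098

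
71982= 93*774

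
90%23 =21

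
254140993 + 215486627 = 469627620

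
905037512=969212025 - 64174513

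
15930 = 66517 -50587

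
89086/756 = 44543/378 = 117.84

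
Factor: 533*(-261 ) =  - 3^2*13^1*29^1*41^1 = - 139113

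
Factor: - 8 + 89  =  81 = 3^4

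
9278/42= 4639/21=220.90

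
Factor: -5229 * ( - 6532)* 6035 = 206130421980 = 2^2*3^2*5^1 * 7^1*17^1*23^1*71^2*83^1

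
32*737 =23584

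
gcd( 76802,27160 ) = 2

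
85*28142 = 2392070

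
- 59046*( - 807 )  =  47650122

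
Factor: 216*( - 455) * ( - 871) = 85601880 =2^3 *3^3*5^1*7^1 * 13^2*67^1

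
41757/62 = 673 +1/2 = 673.50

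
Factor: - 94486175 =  - 5^2* 7^1*539921^1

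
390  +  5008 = 5398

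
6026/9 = 669 + 5/9 = 669.56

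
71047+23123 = 94170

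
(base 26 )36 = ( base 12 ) 70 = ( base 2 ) 1010100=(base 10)84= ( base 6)220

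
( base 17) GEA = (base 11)372a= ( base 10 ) 4872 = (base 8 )11410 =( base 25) 7jm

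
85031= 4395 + 80636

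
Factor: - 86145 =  - 3^1*5^1*5743^1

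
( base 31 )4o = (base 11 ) 125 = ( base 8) 224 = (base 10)148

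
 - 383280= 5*( - 76656 ) 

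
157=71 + 86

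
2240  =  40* 56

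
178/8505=178/8505 = 0.02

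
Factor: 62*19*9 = 2^1*3^2*19^1*31^1=10602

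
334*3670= 1225780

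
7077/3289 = 2  +  499/3289 = 2.15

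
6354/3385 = 6354/3385 = 1.88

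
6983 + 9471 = 16454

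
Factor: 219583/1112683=16891/85591=7^1*11^(-1)*19^1 * 31^(-1)*127^1*251^( -1 )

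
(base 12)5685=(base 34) 8ah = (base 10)9605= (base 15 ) 2ca5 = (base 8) 22605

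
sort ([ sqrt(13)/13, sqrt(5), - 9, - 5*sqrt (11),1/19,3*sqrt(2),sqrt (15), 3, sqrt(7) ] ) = [ - 5*sqrt(11), - 9, 1/19,sqrt(13)/13,  sqrt(5),sqrt(7 ), 3,sqrt(15),  3*sqrt(2 ) ] 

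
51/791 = 51/791 = 0.06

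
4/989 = 4/989 = 0.00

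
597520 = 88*6790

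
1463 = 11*133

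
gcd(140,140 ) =140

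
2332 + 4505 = 6837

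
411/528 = 137/176 = 0.78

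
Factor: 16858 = 2^1*8429^1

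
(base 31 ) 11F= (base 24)1HN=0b1111101111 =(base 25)1f7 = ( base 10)1007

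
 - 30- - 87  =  57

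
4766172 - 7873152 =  - 3106980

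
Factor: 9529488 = 2^4*3^6 *19^1*43^1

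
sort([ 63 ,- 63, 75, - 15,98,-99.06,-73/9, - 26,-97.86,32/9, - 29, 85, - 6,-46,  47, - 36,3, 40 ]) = [ - 99.06, - 97.86,-63, - 46, - 36, - 29, - 26, - 15,-73/9, - 6,3,32/9,40,47, 63, 75,85,98 ] 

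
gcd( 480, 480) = 480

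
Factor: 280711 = 280711^1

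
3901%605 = 271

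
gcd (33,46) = 1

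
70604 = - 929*( - 76 )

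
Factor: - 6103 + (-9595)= -2^1*47^1*167^1 = - 15698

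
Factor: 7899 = 3^1*2633^1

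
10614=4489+6125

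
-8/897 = -8/897 = -0.01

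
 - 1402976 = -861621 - 541355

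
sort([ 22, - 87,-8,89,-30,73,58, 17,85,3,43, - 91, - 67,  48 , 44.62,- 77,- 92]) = [-92, - 91, - 87, - 77, - 67,- 30,-8, 3,  17,22,43, 44.62,48,58, 73, 85,89] 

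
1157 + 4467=5624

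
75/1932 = 25/644 = 0.04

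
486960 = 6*81160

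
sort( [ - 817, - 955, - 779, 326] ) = [ - 955,-817, - 779, 326] 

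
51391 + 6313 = 57704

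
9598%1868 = 258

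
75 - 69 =6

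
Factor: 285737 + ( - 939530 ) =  - 3^1*7^1*163^1* 191^1 = - 653793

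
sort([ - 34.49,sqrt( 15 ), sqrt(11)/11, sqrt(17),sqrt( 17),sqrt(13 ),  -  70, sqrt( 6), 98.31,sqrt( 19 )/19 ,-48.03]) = [ - 70, - 48.03, - 34.49,sqrt(19)/19, sqrt(11 )/11,sqrt( 6), sqrt(13 ), sqrt( 15),sqrt( 17 ), sqrt( 17), 98.31] 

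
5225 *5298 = 27682050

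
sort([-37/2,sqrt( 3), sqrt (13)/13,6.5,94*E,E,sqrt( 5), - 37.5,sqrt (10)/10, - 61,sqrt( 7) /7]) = [ - 61,-37.5, -37/2,sqrt ( 13 )/13,  sqrt( 10 )/10 , sqrt(7 ) /7 , sqrt (3),sqrt( 5 ), E,6.5,94 * E]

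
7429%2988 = 1453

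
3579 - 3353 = 226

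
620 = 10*62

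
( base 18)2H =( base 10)53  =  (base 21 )2B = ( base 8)65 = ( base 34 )1j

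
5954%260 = 234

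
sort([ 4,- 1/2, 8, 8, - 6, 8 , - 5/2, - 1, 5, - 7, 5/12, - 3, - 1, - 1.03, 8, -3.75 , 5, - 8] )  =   [ - 8, - 7, - 6, - 3.75, - 3, - 5/2 , - 1.03 , - 1,- 1 , - 1/2, 5/12,4, 5, 5,8, 8, 8,  8 ]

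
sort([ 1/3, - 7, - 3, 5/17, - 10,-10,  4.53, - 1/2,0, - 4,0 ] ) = [ - 10,  -  10, - 7, - 4, - 3,- 1/2,  0,0,5/17,1/3,4.53 ] 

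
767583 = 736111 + 31472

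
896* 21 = 18816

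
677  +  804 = 1481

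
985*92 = 90620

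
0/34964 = 0 = 0.00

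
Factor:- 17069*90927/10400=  -2^(-5)*3^2*5^( - 2)*13^1*101^1*10103^1   =  -119387151/800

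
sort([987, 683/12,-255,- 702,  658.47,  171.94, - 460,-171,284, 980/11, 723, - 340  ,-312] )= [ - 702, - 460,  -  340, - 312,-255 , - 171  ,  683/12, 980/11,171.94,284,658.47,723,987]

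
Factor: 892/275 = 2^2*5^( -2 )*11^ ( - 1 )*223^1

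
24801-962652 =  - 937851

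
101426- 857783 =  - 756357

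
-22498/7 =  - 3214 = - 3214.00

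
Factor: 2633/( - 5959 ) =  - 59^( - 1 ) * 101^(  -  1)*  2633^1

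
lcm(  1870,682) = 57970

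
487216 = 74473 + 412743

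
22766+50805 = 73571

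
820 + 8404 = 9224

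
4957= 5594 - 637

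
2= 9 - 7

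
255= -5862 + 6117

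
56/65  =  56/65 = 0.86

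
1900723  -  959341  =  941382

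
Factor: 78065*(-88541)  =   - 5^1* 13^1*37^1*1201^1*2393^1 =- 6911953165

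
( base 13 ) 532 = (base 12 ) 61a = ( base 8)1566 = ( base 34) Q2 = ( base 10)886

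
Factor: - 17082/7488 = - 2^(-5)*73^1= - 73/32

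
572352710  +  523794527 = 1096147237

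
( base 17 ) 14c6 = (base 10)6279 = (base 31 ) 6gh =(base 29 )7DF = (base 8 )14207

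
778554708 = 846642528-68087820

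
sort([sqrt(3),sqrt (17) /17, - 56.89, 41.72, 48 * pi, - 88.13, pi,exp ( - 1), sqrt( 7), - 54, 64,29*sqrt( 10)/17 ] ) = [ - 88.13, - 56.89, - 54,sqrt(17)/17, exp( - 1 ),sqrt( 3), sqrt( 7) , pi,29 * sqrt(10) /17, 41.72,64 , 48 * pi] 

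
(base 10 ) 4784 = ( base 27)6f5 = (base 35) 3vo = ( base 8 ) 11260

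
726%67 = 56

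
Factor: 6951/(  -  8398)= - 2^(-1)*3^1 * 7^1 * 13^(  -  1 )*17^( -1)*19^( - 1 )*331^1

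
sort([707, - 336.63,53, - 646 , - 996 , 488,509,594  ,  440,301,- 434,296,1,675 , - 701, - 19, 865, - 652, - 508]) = [ - 996, - 701,- 652,-646, - 508, - 434, - 336.63, - 19, 1,53,296 , 301,440, 488, 509 , 594, 675,707,865 ] 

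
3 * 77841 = 233523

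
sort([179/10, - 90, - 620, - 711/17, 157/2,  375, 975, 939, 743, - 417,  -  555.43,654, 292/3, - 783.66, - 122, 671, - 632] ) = [ - 783.66, - 632, - 620, - 555.43, - 417,-122, - 90,-711/17, 179/10, 157/2,292/3,375,654, 671,743,  939,975]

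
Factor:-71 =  - 71^1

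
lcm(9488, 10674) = 85392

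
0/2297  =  0 = 0.00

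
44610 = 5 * 8922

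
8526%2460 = 1146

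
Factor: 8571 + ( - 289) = 2^1*41^1*101^1 = 8282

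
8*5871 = 46968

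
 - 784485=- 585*1341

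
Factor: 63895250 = 2^1*5^3*131^1*1951^1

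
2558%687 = 497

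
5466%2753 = 2713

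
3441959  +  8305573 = 11747532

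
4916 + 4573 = 9489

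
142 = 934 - 792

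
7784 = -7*( - 1112) 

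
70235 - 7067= 63168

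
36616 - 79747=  - 43131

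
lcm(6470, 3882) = 19410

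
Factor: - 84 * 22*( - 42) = 77616 = 2^4*3^2*7^2*11^1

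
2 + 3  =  5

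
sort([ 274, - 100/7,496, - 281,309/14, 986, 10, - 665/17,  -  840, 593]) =[-840,- 281,-665/17, - 100/7, 10, 309/14 , 274,496,593  ,  986]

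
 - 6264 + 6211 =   -  53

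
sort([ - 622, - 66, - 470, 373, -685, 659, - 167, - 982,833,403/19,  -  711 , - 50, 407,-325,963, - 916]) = [ - 982, - 916, -711, - 685, - 622, - 470, - 325, - 167,-66, - 50,403/19, 373, 407, 659, 833 , 963 ]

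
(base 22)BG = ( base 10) 258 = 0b100000010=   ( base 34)7K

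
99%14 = 1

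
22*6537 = 143814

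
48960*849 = 41567040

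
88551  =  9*9839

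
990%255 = 225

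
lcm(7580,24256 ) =121280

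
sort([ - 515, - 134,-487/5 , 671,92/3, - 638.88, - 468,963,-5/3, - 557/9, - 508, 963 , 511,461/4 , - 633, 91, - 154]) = [ - 638.88, - 633 , - 515, - 508, - 468, -154,  -  134, - 487/5, - 557/9,-5/3, 92/3,91,461/4 , 511, 671, 963 , 963]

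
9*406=3654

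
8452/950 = 4226/475 = 8.90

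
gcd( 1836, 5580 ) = 36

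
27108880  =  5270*5144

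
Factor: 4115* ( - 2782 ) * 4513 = -51664508090= - 2^1 *5^1 * 13^1*107^1*823^1 * 4513^1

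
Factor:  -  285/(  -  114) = 5/2 = 2^ (  -  1 )*5^1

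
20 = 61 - 41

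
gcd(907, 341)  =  1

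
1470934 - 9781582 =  - 8310648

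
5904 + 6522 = 12426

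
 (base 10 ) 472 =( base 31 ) F7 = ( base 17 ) 1AD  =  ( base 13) 2A4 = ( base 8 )730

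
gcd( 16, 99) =1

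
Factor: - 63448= -2^3 * 7^1*11^1*103^1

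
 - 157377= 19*( - 8283 ) 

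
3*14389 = 43167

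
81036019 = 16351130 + 64684889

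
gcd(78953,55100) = 1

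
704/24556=176/6139  =  0.03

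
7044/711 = 2348/237 = 9.91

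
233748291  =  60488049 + 173260242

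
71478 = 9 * 7942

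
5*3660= 18300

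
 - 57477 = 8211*( - 7 ) 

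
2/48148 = 1/24074  =  0.00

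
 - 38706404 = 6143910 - 44850314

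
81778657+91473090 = 173251747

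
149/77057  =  149/77057 =0.00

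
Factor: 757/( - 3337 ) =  - 47^ ( - 1 )*71^(  -  1)*757^1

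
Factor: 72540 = 2^2 * 3^2*5^1 *13^1 * 31^1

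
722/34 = 361/17 = 21.24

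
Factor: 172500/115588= 3^1 *5^4*11^( - 1 )*23^1 * 37^( - 1) * 71^( - 1 )  =  43125/28897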